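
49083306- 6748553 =42334753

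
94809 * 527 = 49964343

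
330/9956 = 165/4978 = 0.03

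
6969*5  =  34845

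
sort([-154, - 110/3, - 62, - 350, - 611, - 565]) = [-611, - 565,-350 , - 154 ,-62, -110/3 ] 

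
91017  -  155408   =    -  64391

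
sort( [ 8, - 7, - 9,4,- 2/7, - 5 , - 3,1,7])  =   [  -  9, - 7 , - 5, - 3, - 2/7, 1, 4 , 7 , 8]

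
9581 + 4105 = 13686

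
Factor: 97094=2^1*43^1*1129^1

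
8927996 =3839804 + 5088192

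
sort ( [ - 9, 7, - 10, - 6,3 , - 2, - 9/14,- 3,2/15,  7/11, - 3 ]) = [ - 10, - 9, - 6, - 3, - 3, - 2, - 9/14, 2/15,7/11, 3,7]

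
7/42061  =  7/42061= 0.00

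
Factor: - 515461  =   - 109^1 *4729^1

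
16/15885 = 16/15885 = 0.00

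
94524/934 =47262/467 =101.20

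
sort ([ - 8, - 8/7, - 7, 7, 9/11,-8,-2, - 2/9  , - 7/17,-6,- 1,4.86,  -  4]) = [  -  8,  -  8, - 7, - 6, - 4, - 2 , - 8/7 , -1, - 7/17,  -  2/9,9/11,4.86, 7 ]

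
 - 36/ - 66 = 6/11 = 0.55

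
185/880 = 37/176 = 0.21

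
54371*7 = 380597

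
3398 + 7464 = 10862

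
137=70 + 67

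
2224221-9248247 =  - 7024026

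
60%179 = 60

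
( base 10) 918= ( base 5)12133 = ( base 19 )2A6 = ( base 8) 1626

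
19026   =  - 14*(-1359)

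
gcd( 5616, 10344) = 24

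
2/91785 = 2/91785= 0.00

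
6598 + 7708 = 14306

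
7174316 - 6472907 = 701409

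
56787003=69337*819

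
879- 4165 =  - 3286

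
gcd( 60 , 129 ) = 3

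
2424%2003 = 421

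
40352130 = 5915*6822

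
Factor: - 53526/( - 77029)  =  2^1*3^1*11^1  *  811^1*77029^(-1)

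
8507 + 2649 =11156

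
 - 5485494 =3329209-8814703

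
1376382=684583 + 691799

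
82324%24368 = 9220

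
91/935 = 91/935 = 0.10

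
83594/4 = 41797/2= 20898.50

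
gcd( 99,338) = 1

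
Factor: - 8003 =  - 53^1*151^1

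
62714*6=376284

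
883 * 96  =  84768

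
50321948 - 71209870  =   -20887922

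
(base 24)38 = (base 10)80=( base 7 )143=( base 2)1010000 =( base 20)40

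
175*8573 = 1500275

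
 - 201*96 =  - 19296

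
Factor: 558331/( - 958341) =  - 32843/56373=   - 3^( - 1)*19^( - 1 )*23^( - 1)*43^( - 1)*32843^1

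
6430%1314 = 1174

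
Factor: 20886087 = 3^1*6962029^1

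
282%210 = 72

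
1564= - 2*(  -  782 )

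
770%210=140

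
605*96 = 58080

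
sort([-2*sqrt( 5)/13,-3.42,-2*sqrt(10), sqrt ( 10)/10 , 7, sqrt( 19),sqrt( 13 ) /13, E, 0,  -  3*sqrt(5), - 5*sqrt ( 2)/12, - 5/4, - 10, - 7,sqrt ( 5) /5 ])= [-10, - 7, - 3*sqrt( 5),-2*sqrt( 10 ),-3.42,-5/4,-5*sqrt (2 )/12,-2*sqrt(  5 ) /13,  0, sqrt (13 )/13, sqrt( 10)/10,sqrt( 5) /5,E,sqrt( 19), 7 ]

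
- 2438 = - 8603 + 6165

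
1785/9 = 198 + 1/3 = 198.33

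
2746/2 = 1373 = 1373.00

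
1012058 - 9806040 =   -  8793982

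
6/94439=6/94439 = 0.00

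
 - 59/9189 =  - 1 + 9130/9189 = -0.01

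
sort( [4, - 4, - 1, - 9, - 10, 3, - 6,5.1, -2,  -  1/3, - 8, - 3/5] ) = [ -10 , - 9,-8, - 6, - 4  ,-2, - 1,  -  3/5 , - 1/3, 3,4,5.1]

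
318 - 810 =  - 492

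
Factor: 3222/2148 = 2^( - 1 )*3^1  =  3/2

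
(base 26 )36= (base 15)59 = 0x54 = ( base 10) 84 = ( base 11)77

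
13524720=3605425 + 9919295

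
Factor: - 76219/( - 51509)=11^1 * 13^2*19^ ( - 1 )*41^1*2711^(- 1 ) 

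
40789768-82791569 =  - 42001801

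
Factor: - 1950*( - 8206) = 2^2*3^1*5^2*11^1*13^1*373^1 = 16001700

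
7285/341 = 21 + 4/11= 21.36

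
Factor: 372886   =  2^1*37^1*5039^1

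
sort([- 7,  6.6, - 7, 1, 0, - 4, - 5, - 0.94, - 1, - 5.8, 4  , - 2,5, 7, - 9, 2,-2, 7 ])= [ - 9, - 7, - 7, - 5.8,-5, - 4,  -  2, - 2, - 1, - 0.94 , 0, 1,2, 4, 5, 6.6, 7,  7]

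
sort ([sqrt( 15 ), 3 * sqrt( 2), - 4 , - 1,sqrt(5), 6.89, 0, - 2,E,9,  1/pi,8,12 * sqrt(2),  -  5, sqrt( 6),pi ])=[-5, - 4, - 2, - 1,0,1/pi,sqrt (5 ), sqrt( 6 ),E,pi,sqrt (15),  3*sqrt (2),6.89,8,9, 12*sqrt(2 ) ] 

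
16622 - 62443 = -45821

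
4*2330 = 9320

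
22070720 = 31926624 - 9855904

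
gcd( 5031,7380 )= 9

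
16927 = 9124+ 7803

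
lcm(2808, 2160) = 28080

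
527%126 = 23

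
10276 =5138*2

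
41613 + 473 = 42086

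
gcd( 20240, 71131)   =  1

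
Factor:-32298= - 2^1*3^1*7^1*769^1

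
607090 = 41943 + 565147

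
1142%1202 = 1142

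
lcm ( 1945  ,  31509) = 157545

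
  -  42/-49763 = 6/7109  =  0.00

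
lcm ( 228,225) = 17100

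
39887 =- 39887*( - 1)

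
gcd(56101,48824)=1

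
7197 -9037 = -1840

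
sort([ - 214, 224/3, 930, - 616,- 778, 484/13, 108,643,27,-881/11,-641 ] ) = [ - 778, -641,-616, -214, - 881/11, 27,  484/13,  224/3, 108, 643, 930] 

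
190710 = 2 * 95355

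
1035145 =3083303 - 2048158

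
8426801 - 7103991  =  1322810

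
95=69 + 26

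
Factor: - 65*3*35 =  - 6825  =  - 3^1*5^2*7^1*13^1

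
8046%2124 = 1674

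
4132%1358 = 58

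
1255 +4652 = 5907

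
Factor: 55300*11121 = 2^2 * 3^1 * 5^2*7^1*11^1*79^1*337^1 = 614991300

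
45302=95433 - 50131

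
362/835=362/835 = 0.43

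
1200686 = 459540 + 741146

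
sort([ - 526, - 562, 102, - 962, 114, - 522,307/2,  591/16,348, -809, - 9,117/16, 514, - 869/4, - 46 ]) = [ - 962, - 809, - 562, - 526, - 522, - 869/4,  -  46, - 9,117/16 , 591/16,102,114,307/2,348,  514]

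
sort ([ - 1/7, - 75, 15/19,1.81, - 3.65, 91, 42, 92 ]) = [-75, -3.65, - 1/7,15/19,1.81, 42, 91, 92 ]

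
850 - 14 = 836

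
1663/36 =1663/36 = 46.19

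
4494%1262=708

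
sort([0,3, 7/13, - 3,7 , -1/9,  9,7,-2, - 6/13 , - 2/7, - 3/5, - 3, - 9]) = [  -  9, - 3, - 3, - 2, - 3/5,-6/13, - 2/7, - 1/9,0, 7/13,3,7,7,9]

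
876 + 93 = 969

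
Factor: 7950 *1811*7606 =2^2*3^1*5^2*53^1*1811^1*3803^1=109507004700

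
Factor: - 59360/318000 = - 14/75 = - 2^1* 3^( - 1 )*5^( - 2) * 7^1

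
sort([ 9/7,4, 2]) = [ 9/7 , 2, 4 ] 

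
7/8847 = 7/8847   =  0.00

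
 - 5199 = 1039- 6238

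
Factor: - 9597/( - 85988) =2^ (-2)*3^1*37^( - 1)*83^ ( - 1 )*457^1 = 1371/12284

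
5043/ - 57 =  - 89 + 10/19 =- 88.47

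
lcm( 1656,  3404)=61272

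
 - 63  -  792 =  - 855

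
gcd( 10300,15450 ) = 5150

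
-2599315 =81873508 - 84472823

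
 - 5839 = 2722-8561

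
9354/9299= 1  +  55/9299 =1.01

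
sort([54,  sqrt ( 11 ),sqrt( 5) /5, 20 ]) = [ sqrt(5)/5, sqrt( 11),20,54 ]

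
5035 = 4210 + 825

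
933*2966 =2767278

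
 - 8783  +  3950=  - 4833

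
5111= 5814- 703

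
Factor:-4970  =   - 2^1*5^1*7^1*71^1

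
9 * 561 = 5049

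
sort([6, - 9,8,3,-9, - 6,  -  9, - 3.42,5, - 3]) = [-9,-9, - 9, - 6, - 3.42,-3,3,5,6,8 ] 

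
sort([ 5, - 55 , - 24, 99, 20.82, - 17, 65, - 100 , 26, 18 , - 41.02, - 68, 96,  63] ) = [- 100, - 68, - 55, - 41.02, - 24, - 17  ,  5, 18,  20.82,  26, 63, 65,96, 99 ]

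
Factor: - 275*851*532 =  - 124501300=- 2^2*5^2*7^1*11^1*19^1*23^1*37^1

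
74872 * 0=0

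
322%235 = 87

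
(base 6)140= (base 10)60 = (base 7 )114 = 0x3C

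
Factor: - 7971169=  - 37^1*97^1 * 2221^1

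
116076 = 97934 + 18142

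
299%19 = 14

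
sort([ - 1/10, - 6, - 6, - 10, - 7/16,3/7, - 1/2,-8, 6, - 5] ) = [ - 10,- 8,-6, - 6,  -  5 , - 1/2, - 7/16, - 1/10, 3/7, 6 ] 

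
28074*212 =5951688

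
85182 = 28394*3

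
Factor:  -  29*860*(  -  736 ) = 18355840 = 2^7*5^1*23^1 * 29^1*43^1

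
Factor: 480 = 2^5*3^1*5^1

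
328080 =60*5468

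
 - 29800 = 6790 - 36590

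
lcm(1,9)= 9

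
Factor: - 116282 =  - 2^1*53^1*1097^1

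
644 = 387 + 257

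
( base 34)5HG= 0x18e6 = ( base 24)B1E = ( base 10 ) 6374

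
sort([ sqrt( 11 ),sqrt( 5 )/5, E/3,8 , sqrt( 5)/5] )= [sqrt( 5 )/5,sqrt(5 ) /5,E/3, sqrt( 11 ),8] 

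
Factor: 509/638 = 2^( - 1) *11^(  -  1 )*29^(-1) * 509^1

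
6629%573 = 326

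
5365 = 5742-377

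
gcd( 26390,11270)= 70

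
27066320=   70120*386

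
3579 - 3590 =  -11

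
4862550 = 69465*70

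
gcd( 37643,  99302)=1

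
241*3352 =807832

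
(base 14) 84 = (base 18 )68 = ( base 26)4c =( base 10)116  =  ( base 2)1110100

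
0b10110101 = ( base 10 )181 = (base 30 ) 61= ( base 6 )501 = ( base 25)76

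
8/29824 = 1/3728 = 0.00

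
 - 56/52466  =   - 1 + 26205/26233 = - 0.00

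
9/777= 3/259= 0.01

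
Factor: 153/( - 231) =  -  51/77 = - 3^1*7^( - 1 )*11^ ( - 1)*17^1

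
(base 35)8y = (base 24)D2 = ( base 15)15E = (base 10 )314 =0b100111010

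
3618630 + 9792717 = 13411347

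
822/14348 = 411/7174=0.06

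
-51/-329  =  51/329 = 0.16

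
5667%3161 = 2506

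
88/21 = 4  +  4/21= 4.19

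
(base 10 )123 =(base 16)7B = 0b1111011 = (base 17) 74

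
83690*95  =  7950550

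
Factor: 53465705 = 5^1*29^1 *368729^1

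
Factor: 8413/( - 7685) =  - 5^(  -  1)*29^( - 1)*47^1*53^(-1)* 179^1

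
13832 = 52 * 266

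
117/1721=117/1721 = 0.07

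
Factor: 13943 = 73^1*191^1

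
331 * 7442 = 2463302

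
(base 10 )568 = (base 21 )161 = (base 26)lm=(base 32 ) ho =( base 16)238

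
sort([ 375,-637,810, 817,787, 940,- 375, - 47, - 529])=[-637,- 529,  -  375, - 47,375, 787, 810,817,940] 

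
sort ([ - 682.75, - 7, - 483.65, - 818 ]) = [ - 818, - 682.75, - 483.65, - 7]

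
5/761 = 5/761 = 0.01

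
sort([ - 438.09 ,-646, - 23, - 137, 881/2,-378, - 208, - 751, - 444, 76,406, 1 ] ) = [ - 751  , - 646, - 444,  -  438.09 , - 378,- 208,  -  137, - 23, 1 , 76, 406, 881/2 ]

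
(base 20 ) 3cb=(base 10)1451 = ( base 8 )2653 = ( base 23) 2H2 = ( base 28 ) 1nn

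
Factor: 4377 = 3^1*1459^1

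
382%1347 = 382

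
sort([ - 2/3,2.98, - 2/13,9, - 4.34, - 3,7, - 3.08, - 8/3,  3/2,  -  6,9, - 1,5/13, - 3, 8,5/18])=[ - 6,-4.34, - 3.08, - 3, -3, - 8/3, - 1, - 2/3, - 2/13,5/18,5/13,3/2,2.98, 7,  8,9,9]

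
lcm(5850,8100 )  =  105300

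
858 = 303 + 555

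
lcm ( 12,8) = 24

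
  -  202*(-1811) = 365822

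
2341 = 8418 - 6077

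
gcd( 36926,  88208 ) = 74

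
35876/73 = 35876/73  =  491.45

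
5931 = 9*659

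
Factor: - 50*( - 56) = 2^4* 5^2 * 7^1 = 2800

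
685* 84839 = 58114715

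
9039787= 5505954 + 3533833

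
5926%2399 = 1128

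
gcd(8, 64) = 8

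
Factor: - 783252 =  - 2^2*3^2*21757^1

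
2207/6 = 2207/6= 367.83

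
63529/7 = 63529/7 = 9075.57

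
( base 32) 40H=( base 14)16db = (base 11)30AA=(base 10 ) 4113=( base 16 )1011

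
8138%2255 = 1373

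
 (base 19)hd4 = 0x18f4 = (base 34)5HU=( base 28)844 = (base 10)6388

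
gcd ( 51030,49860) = 90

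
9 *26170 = 235530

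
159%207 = 159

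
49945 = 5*9989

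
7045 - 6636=409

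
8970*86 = 771420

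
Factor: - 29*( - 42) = 2^1*3^1 * 7^1*29^1=1218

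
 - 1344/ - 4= 336/1 = 336.00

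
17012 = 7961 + 9051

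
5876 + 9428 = 15304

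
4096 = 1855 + 2241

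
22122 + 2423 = 24545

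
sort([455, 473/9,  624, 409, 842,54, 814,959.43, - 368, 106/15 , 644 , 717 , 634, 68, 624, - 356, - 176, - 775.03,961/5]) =[ - 775.03,  -  368  , - 356,-176, 106/15, 473/9, 54,68, 961/5, 409,455,624, 624 , 634,644,  717, 814, 842, 959.43] 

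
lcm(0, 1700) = 0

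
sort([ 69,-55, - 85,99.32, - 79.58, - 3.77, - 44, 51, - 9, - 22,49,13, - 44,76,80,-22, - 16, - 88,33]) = [ - 88, - 85, - 79.58, - 55,  -  44, - 44 ,- 22, -22,  -  16, - 9, - 3.77,13,33, 49,51, 69, 76,80,99.32 ] 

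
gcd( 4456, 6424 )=8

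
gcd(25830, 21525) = 4305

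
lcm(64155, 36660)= 256620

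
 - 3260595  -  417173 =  - 3677768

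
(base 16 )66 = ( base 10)102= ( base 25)42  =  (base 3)10210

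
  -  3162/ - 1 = 3162/1 =3162.00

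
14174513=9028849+5145664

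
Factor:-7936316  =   - 2^2*1984079^1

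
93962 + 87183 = 181145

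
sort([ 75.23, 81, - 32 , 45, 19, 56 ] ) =[ - 32 , 19,45,56, 75.23,81]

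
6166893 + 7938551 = 14105444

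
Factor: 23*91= 2093 = 7^1*13^1 * 23^1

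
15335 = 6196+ 9139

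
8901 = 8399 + 502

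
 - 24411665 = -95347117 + 70935452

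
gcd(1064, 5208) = 56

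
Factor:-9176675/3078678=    - 2^(-1)*3^( - 1)*5^2 * 263^( - 1)*593^1*619^1* 1951^( - 1 ) 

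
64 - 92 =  - 28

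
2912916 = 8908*327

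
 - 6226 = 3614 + -9840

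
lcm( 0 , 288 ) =0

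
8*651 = 5208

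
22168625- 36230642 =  - 14062017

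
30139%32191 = 30139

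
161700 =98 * 1650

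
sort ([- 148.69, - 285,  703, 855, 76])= [ - 285,  -  148.69,  76,703,855] 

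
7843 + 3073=10916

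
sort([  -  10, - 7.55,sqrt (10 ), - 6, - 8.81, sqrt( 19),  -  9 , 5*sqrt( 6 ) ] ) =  [ - 10,  -  9, - 8.81, - 7.55, - 6, sqrt( 10 ),sqrt(19 ), 5*sqrt(6) ]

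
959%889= 70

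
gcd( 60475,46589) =1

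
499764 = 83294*6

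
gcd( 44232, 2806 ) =2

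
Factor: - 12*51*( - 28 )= 17136 = 2^4*3^2*7^1*17^1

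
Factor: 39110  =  2^1*5^1*3911^1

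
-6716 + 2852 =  - 3864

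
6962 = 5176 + 1786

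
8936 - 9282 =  - 346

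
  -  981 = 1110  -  2091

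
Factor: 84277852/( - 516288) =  - 2^( - 4 )*3^( - 1)*71^1*2689^( - 1 )*296753^1 =- 21069463/129072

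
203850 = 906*225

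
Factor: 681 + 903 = 1584 = 2^4*3^2*11^1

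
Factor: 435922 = 2^1 * 31^1*79^1 * 89^1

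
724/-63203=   -  1 + 62479/63203 =- 0.01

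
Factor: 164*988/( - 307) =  - 162032/307 = - 2^4 * 13^1  *  19^1*41^1*307^( - 1)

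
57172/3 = 57172/3 = 19057.33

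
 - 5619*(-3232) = 18160608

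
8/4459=8/4459 =0.00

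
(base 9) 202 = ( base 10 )164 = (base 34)4S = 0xa4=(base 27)62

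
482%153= 23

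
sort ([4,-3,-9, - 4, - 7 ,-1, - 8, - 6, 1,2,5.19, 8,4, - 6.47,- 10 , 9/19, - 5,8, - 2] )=[ - 10,-9, - 8,-7,-6.47,-6, - 5, - 4, - 3, - 2, - 1,9/19,1, 2,4,4,5.19,8,8 ]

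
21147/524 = 40+ 187/524   =  40.36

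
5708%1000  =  708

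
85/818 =85/818=0.10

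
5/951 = 5/951= 0.01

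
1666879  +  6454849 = 8121728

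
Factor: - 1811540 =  - 2^2 * 5^1*53^1*1709^1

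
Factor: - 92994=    - 2^1 * 3^1*11^1*1409^1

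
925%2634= 925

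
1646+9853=11499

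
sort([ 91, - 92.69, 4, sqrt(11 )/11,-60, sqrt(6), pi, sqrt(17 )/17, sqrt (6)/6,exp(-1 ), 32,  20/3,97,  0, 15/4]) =[-92.69, - 60, 0, sqrt( 17) /17, sqrt(11)/11, exp( - 1 ), sqrt( 6)/6,sqrt( 6 ), pi, 15/4,4,  20/3, 32, 91,97]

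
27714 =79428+-51714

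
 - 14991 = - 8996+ - 5995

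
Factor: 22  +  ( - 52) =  - 2^1*3^1*5^1 = - 30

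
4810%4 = 2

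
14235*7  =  99645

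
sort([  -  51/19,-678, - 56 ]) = [-678 , - 56 , - 51/19]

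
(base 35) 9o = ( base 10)339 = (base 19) hg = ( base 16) 153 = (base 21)g3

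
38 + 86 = 124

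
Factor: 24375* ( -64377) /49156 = -2^(-2)*3^3*5^4*13^1*23^1 * 311^1*12289^ (-1 ) = - 1569189375/49156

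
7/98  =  1/14= 0.07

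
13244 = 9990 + 3254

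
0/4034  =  0 = 0.00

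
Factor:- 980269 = -41^1*23909^1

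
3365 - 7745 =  - 4380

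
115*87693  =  10084695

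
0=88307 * 0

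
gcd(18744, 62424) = 24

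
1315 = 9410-8095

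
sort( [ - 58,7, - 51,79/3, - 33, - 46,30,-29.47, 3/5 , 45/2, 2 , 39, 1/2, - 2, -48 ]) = [ - 58, - 51, - 48, - 46, - 33,-29.47, - 2 , 1/2, 3/5, 2, 7, 45/2,79/3,30, 39 ]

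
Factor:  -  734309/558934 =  - 2^( - 1 )*29^1*101^( - 1)*2767^ ( - 1)* 25321^1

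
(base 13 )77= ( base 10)98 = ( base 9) 118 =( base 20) 4I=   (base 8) 142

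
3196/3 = 1065 + 1/3 = 1065.33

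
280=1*280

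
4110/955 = 4 + 58/191  =  4.30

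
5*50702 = 253510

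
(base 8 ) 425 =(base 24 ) BD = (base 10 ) 277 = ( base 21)d4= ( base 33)8d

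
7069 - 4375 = 2694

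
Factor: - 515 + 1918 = 23^1*61^1 = 1403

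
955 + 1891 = 2846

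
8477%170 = 147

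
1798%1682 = 116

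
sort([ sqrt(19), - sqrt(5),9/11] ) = [ - sqrt( 5), 9/11, sqrt(19) ] 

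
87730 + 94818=182548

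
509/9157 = 509/9157 = 0.06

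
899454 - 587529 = 311925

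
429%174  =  81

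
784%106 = 42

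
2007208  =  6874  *292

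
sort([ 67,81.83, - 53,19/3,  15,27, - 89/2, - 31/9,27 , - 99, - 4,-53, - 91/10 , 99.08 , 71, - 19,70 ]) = [- 99,  -  53,  -  53, - 89/2,  -  19, - 91/10,  -  4, - 31/9, 19/3,15,27,27, 67,70 , 71,81.83,99.08]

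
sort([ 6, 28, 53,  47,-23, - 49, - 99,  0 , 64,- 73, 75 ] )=[ - 99, - 73, - 49,-23, 0, 6,28,47, 53 , 64, 75] 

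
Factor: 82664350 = 2^1*5^2 * 1653287^1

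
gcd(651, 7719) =93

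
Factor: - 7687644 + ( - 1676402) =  - 2^1 *31^1*89^1 * 1697^1 = - 9364046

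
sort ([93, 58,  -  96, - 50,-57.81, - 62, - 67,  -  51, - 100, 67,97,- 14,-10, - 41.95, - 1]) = [-100, - 96,- 67 , - 62, - 57.81 , - 51,-50,  -  41.95, -14,-10,- 1,58, 67,93,97]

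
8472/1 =8472 = 8472.00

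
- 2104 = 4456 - 6560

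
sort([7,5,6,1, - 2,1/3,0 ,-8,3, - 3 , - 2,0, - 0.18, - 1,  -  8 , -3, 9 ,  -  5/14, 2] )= [- 8,-8, - 3,-3, - 2,-2, - 1,-5/14, - 0.18, 0, 0, 1/3,1,  2, 3, 5, 6,7 , 9]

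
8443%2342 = 1417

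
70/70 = 1 = 1.00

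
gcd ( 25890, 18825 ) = 15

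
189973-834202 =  - 644229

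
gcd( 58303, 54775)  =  7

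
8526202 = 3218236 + 5307966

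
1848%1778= 70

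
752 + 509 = 1261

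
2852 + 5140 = 7992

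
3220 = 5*644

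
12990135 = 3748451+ 9241684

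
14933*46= 686918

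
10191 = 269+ 9922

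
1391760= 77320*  18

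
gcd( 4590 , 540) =270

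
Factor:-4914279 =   -  3^2 *546031^1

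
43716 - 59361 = - 15645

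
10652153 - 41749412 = -31097259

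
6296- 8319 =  - 2023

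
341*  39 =13299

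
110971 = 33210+77761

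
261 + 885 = 1146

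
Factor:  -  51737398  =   - 2^1*241^1*107339^1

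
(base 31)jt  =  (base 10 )618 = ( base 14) 322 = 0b1001101010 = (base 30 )ki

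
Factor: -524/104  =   - 131/26= - 2^( - 1 )*13^( - 1 )*131^1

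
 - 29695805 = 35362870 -65058675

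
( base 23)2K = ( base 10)66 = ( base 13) 51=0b1000010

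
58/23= 2 + 12/23 = 2.52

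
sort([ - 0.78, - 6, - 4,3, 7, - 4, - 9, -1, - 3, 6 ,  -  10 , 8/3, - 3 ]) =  [ -10,-9 , - 6, -4, - 4, - 3,-3, -1,-0.78 , 8/3, 3,6,  7 ] 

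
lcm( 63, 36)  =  252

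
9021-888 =8133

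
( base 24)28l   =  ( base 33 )18c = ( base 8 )2525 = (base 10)1365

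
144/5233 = 144/5233 = 0.03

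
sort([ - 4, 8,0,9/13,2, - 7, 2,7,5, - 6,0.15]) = [ - 7, - 6, - 4, 0,0.15,9/13,2,2, 5,7,8]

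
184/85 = 184/85 = 2.16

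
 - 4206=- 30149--25943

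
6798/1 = 6798 = 6798.00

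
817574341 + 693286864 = 1510861205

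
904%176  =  24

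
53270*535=28499450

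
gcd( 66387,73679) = 1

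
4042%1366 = 1310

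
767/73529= 767/73529=0.01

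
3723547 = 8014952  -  4291405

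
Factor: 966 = 2^1*3^1*7^1*23^1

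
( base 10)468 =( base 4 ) 13110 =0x1d4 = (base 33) E6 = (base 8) 724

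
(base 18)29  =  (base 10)45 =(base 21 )23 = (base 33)1C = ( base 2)101101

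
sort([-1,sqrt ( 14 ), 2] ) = [ - 1, 2,sqrt( 14)] 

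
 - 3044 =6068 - 9112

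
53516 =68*787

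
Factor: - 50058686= - 2^1 * 109^1*229627^1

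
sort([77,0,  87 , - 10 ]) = [ - 10,  0 , 77,87]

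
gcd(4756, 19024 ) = 4756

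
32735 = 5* 6547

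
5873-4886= 987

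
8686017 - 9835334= - 1149317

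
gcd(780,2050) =10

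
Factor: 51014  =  2^1*23^1*1109^1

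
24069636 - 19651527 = 4418109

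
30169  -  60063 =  - 29894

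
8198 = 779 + 7419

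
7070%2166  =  572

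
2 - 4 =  - 2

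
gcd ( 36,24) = 12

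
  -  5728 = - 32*179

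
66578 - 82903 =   -  16325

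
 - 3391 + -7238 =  - 10629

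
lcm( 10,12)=60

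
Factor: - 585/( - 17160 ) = 3/88 = 2^( - 3)*3^1*11^( - 1)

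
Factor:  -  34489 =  - 7^1*13^1*379^1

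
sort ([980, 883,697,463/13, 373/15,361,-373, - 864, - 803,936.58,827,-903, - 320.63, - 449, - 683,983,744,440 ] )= [ -903,  -  864, - 803, - 683, - 449, - 373,-320.63,373/15, 463/13,361, 440, 697, 744, 827,883, 936.58,980,983] 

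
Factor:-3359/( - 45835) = 5^( - 1 ) * 89^( - 1 )*103^( - 1) * 3359^1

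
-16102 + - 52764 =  - 68866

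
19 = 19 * 1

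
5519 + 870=6389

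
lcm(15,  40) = 120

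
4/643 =4/643  =  0.01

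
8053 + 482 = 8535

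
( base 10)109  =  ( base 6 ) 301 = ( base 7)214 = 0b1101101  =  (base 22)4l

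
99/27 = 11/3 = 3.67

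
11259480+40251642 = 51511122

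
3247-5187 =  -1940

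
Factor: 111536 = 2^4*6971^1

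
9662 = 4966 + 4696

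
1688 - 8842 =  - 7154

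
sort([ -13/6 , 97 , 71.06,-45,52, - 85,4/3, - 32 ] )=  [ - 85, - 45 , -32 , - 13/6,4/3,  52,71.06, 97]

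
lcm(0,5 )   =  0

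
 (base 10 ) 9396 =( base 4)2102310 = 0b10010010110100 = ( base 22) j92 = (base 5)300041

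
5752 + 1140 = 6892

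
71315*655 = 46711325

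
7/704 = 7/704 = 0.01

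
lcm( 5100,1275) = 5100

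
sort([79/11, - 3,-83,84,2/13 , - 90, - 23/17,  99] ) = [-90,  -  83, - 3,-23/17, 2/13,79/11, 84, 99] 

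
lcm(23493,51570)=2114370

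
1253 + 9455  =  10708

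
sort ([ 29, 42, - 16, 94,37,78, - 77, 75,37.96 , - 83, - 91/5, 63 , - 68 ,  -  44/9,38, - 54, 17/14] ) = [ - 83, - 77, - 68, - 54 , - 91/5, - 16, - 44/9, 17/14 , 29,37, 37.96,38,42, 63, 75 , 78,94]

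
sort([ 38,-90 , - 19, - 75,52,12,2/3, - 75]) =[ - 90, - 75,-75, - 19,2/3,12,38, 52] 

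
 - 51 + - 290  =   - 341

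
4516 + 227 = 4743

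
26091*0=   0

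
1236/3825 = 412/1275  =  0.32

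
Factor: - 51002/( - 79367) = 2^1 * 7^1 * 3643^1 *79367^( - 1)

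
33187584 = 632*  52512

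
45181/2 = 45181/2 = 22590.50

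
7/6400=7/6400  =  0.00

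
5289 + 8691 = 13980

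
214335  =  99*2165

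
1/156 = 1/156 = 0.01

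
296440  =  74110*4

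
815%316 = 183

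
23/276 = 1/12 = 0.08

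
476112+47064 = 523176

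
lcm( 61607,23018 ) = 2094638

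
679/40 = 679/40 = 16.98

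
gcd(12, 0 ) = 12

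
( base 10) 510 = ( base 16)1FE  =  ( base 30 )H0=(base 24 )l6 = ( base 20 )15A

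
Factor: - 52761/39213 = -17587/13071 = - 3^( - 1)*43^1*409^1*4357^(- 1)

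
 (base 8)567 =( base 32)bn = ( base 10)375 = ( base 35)AP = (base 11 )311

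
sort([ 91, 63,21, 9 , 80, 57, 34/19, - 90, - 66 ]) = [-90, -66,34/19 , 9,21,57,63,80 , 91 ]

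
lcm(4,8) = 8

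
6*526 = 3156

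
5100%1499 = 603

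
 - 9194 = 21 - 9215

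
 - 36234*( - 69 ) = 2500146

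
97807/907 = 107  +  758/907 = 107.84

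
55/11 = 5 =5.00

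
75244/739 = 75244/739 = 101.82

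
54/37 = 54/37 =1.46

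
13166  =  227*58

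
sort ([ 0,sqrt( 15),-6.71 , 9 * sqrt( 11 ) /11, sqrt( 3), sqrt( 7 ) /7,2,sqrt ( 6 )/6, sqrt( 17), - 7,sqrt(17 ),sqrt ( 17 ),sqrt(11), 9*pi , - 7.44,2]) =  [-7.44, - 7  ,  -  6.71,0,sqrt ( 7 ) /7 , sqrt( 6) /6,sqrt ( 3),2,2 , 9*sqrt( 11)/11, sqrt( 11 ),sqrt( 15),sqrt( 17 ),sqrt(17),sqrt( 17) , 9*pi] 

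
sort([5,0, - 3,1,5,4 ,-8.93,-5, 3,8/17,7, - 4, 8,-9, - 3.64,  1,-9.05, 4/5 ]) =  [-9.05, - 9, - 8.93,- 5,-4 ,-3.64, - 3 , 0,8/17,4/5,1,1, 3,4, 5,5,7,  8 ]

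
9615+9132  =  18747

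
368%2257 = 368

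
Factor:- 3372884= - 2^2* 97^1 * 8693^1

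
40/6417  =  40/6417 =0.01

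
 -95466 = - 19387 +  - 76079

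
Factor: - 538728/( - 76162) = 269364/38081 = 2^2*3^1*113^(-1)  *  337^(-1)*22447^1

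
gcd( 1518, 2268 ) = 6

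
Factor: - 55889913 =-3^1 * 113^2*1459^1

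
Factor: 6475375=5^3*51803^1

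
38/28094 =19/14047 = 0.00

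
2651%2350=301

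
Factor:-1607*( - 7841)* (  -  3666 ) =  - 46193385342 = -2^1*3^1*13^1*47^1*1607^1*7841^1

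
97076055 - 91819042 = 5257013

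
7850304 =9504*826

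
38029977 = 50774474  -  12744497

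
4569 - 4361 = 208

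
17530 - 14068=3462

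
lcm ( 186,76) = 7068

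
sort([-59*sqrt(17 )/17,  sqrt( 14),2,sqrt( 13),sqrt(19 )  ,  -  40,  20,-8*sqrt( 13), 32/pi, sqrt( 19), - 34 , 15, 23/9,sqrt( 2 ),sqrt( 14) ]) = [ - 40 , - 34,  -  8*sqrt(13 ), - 59* sqrt( 17)/17,sqrt( 2),2, 23/9,  sqrt( 13), sqrt( 14),  sqrt (14),sqrt( 19), sqrt(19), 32/pi  ,  15,  20]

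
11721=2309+9412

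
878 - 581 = 297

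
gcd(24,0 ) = 24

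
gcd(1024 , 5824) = 64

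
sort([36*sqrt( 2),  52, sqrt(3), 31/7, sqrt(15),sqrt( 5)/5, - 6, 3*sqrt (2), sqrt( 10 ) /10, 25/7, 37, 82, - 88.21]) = [ - 88.21, - 6,  sqrt (10 )/10,sqrt(5) /5,sqrt(3 ), 25/7, sqrt(15) , 3*sqrt( 2),  31/7,37, 36*sqrt(2), 52, 82]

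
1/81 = 1/81= 0.01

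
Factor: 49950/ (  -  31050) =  - 23^( - 1 )* 37^1 =- 37/23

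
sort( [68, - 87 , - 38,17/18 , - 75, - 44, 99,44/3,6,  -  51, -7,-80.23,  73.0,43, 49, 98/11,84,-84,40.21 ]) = [ - 87, - 84, - 80.23 , - 75, - 51, -44, - 38, - 7,17/18,6,98/11,44/3,40.21, 43,49  ,  68, 73.0,  84, 99 ] 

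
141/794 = 141/794 = 0.18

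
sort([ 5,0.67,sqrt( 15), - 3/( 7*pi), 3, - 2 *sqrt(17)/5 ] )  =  [ - 2*sqrt(17)/5, - 3/(7*pi), 0.67,3, sqrt( 15) , 5] 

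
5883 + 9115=14998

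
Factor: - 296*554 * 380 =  - 62313920 = - 2^6  *  5^1*19^1*37^1*277^1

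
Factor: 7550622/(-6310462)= - 3775311/3155231 = - 3^2*67^( - 1)*577^1*727^1*47093^(  -  1)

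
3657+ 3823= 7480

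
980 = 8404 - 7424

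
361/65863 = 361/65863  =  0.01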